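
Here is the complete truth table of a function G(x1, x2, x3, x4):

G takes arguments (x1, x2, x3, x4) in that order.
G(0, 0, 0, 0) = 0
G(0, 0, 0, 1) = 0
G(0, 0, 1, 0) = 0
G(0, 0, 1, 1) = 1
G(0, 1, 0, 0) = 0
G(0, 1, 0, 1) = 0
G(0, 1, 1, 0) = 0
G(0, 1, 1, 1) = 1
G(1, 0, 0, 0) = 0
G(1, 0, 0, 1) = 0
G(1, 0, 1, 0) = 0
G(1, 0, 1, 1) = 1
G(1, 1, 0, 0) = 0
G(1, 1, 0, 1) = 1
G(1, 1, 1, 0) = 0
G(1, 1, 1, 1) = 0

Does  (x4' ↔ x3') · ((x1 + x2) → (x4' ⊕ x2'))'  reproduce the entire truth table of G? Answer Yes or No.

No

Check the formula against G row by row:
  x1=0, x2=0, x3=0, x4=0: formula gives 0, G = 0 ✓
  x1=0, x2=0, x3=0, x4=1: formula gives 0, G = 0 ✓
  x1=0, x2=0, x3=1, x4=0: formula gives 0, G = 0 ✓
  x1=0, x2=0, x3=1, x4=1: formula gives 0, but G = 1 ✗
Since they disagree at (0,0,1,1), the expression is not a correct formula for G.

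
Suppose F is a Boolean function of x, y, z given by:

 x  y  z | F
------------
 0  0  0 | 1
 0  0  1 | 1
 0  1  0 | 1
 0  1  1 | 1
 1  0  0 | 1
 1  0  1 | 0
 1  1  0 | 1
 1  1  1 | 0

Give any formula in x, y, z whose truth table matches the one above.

F is 0 on only 2 rows — (1,0,1), (1,1,1). Writing each as a minterm (x·¬y·z, x·y·z) and OR-ing them characterizes exactly where F=0, so F is the negation of that disjunction.

F(x, y, z) = not (((x and not y) and z) or ((x and y) and z))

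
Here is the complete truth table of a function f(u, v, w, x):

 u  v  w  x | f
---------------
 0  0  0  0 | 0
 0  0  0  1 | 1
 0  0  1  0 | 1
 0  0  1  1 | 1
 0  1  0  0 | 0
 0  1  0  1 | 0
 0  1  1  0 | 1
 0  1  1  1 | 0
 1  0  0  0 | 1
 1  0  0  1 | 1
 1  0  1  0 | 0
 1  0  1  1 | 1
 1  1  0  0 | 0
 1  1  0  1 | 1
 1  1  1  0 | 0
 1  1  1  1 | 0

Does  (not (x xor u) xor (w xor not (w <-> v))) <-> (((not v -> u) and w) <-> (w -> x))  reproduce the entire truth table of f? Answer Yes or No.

No

Check the formula against f row by row:
  u=0, v=0, w=0, x=0: formula gives 0, f = 0 ✓
  u=0, v=0, w=0, x=1: formula gives 1, f = 1 ✓
  u=0, v=0, w=1, x=0: formula gives 1, f = 1 ✓
  u=0, v=0, w=1, x=1: formula gives 1, f = 1 ✓
  u=0, v=1, w=0, x=0: formula gives 1, but f = 0 ✗
Since they disagree at (0,1,0,0), the expression is not a correct formula for f.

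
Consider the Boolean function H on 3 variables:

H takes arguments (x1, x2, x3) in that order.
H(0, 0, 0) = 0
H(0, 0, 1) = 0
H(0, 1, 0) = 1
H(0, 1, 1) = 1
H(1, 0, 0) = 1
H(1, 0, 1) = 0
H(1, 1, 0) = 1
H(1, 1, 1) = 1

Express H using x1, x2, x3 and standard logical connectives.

H(x1, x2, x3) = not ((((not x1 and not x2) and not x3) or ((not x1 and not x2) and x3)) or ((x1 and not x2) and x3))

The 0-rows are (0,0,0), (0,0,1), (1,0,1). Take each as a conjunction (¬x1·¬x2·¬x3, ¬x1·¬x2·x3, x1·¬x2·x3), form their disjunction, and complement — that gives a formula that is 1 everywhere H is.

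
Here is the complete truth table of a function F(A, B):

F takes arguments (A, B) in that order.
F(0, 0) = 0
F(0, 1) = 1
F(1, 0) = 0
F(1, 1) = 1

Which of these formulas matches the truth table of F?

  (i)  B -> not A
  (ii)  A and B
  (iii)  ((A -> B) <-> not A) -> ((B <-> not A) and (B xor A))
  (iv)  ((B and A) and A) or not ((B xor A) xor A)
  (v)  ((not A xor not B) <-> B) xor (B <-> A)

v

(i) fails at (0,0): the formula yields 1, F is 0.
(ii) fails at (0,1): the formula yields 0, F is 1.
(iii) fails at (1,0): the formula yields 1, F is 0.
(iv) fails at (0,0): the formula yields 1, F is 0.
Only (v) survives; checking it on all 4 rows confirms it matches F.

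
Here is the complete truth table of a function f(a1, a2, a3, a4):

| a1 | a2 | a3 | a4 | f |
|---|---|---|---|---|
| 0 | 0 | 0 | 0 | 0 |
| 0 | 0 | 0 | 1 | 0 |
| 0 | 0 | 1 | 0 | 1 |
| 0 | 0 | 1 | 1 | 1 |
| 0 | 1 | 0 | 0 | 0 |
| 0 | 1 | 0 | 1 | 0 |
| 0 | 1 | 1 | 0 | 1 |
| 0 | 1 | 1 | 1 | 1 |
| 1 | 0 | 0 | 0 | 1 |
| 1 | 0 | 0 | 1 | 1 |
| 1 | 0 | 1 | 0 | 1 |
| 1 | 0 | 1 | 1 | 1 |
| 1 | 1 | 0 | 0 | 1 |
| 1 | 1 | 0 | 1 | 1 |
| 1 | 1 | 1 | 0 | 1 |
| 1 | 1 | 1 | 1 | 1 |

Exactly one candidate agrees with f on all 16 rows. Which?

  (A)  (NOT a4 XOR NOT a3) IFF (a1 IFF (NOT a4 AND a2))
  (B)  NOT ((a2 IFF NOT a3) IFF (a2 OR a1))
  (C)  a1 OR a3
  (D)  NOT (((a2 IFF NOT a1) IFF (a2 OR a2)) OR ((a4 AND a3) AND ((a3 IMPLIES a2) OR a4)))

(A) disagrees with f on (0,0,0,1) (formula → 1, table → 0); rule it out.
(B) disagrees with f on (1,0,1,0) (formula → 0, table → 1); rule it out.
(D) disagrees with f on (0,0,1,0) (formula → 0, table → 1); rule it out.
That leaves (C). Evaluating it on every row reproduces the table of f exactly.

C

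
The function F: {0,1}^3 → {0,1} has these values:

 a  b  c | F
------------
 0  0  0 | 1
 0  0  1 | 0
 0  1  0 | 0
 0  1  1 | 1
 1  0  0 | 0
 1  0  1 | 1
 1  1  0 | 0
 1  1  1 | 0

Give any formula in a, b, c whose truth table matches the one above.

F(a, b, c) = (((NOT a AND NOT b) AND NOT c) OR ((NOT a AND b) AND c)) OR ((a AND NOT b) AND c)

F=1 on 3 inputs: (0,0,0), (0,1,1), (1,0,1). Reading each as a conjunction of literals (¬a·¬b·¬c, ¬a·b·c, a·¬b·c) and taking the OR gives the canonical DNF.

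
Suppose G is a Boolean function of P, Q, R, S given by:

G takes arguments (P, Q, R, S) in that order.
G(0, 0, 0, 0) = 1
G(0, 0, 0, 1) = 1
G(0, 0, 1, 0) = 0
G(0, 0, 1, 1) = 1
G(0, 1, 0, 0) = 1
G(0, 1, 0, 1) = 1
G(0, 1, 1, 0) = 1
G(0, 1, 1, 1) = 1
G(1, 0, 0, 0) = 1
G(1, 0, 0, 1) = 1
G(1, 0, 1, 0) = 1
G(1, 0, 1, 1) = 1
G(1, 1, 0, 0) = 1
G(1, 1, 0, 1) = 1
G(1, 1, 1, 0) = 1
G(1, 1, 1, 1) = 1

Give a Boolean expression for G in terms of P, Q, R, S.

G is 0 on exactly one input, (0,0,1,0), whose minterm is ¬P·¬Q·R·¬S. So G is the negation of that single conjunction.

G(P, Q, R, S) = (((P' · Q') · R) · S')'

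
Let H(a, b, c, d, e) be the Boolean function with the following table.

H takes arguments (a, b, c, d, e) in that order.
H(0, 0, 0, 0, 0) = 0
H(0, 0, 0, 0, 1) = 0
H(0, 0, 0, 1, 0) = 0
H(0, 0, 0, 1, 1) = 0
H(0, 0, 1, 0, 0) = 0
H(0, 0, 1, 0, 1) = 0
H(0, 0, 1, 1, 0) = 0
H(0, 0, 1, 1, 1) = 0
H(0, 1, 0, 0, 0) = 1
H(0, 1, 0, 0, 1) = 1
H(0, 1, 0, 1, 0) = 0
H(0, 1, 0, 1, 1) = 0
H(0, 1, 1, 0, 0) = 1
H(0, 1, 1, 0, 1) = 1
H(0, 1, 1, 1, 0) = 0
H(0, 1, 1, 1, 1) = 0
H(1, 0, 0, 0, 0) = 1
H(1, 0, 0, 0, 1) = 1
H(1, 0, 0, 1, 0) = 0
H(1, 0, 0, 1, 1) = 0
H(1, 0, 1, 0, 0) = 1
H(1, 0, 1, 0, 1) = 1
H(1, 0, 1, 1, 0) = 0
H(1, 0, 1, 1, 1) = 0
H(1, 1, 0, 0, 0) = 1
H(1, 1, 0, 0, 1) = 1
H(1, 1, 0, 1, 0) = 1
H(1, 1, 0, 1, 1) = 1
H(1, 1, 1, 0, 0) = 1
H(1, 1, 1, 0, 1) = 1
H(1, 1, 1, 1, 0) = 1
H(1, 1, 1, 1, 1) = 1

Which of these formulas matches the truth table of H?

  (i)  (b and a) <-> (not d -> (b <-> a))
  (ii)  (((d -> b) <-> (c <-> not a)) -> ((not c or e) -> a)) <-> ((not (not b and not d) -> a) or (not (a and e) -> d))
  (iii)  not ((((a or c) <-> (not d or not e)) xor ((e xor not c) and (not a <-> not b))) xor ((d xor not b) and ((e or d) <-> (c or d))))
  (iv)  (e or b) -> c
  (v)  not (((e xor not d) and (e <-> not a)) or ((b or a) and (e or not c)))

(ii): at (0,0,0,0,0) it gives 1, but H = 0 — eliminated.
(iii): at (0,0,0,0,0) it gives 1, but H = 0 — eliminated.
(iv): at (0,0,0,0,0) it gives 1, but H = 0 — eliminated.
(v): at (0,0,0,0,0) it gives 1, but H = 0 — eliminated.
(i) is the remaining candidate, and it agrees with H on all 32 inputs.

i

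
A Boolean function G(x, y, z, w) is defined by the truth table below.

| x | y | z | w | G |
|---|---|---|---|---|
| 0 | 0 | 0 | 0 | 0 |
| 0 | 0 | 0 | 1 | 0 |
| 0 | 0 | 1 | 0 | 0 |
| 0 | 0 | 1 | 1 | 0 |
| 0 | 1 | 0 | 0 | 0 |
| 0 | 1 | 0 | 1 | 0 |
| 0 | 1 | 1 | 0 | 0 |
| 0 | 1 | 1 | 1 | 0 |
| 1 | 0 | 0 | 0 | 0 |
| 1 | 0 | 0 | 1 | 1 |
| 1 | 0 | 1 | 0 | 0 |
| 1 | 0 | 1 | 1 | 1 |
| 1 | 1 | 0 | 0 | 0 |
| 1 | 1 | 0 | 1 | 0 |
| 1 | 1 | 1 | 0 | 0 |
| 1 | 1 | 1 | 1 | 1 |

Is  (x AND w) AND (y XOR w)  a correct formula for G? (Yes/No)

No

Check the formula against G row by row:
  x=0, y=0, z=0, w=0: formula gives 0, G = 0 ✓
  x=0, y=0, z=0, w=1: formula gives 0, G = 0 ✓
  x=0, y=0, z=1, w=0: formula gives 0, G = 0 ✓
  x=0, y=0, z=1, w=1: formula gives 0, G = 0 ✓
  …
  x=1, y=1, z=1, w=1: formula gives 0, but G = 1 ✗
Row (1,1,1,1) is a counterexample, so the formula is not equivalent to G.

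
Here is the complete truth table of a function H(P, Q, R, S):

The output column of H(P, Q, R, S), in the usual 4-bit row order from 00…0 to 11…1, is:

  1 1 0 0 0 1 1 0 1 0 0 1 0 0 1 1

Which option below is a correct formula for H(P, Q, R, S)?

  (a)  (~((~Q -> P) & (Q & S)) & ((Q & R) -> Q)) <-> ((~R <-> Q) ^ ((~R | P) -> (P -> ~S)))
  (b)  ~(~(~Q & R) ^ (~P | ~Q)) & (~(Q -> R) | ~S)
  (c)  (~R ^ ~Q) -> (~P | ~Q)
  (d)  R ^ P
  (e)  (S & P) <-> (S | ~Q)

a

(b): at (0,0,0,1) it gives 0, but H = 1 — eliminated.
(c): at (0,0,1,0) it gives 1, but H = 0 — eliminated.
(d): at (0,0,0,0) it gives 0, but H = 1 — eliminated.
(e): at (0,0,0,0) it gives 0, but H = 1 — eliminated.
(a) is the remaining candidate, and it agrees with H on all 16 inputs.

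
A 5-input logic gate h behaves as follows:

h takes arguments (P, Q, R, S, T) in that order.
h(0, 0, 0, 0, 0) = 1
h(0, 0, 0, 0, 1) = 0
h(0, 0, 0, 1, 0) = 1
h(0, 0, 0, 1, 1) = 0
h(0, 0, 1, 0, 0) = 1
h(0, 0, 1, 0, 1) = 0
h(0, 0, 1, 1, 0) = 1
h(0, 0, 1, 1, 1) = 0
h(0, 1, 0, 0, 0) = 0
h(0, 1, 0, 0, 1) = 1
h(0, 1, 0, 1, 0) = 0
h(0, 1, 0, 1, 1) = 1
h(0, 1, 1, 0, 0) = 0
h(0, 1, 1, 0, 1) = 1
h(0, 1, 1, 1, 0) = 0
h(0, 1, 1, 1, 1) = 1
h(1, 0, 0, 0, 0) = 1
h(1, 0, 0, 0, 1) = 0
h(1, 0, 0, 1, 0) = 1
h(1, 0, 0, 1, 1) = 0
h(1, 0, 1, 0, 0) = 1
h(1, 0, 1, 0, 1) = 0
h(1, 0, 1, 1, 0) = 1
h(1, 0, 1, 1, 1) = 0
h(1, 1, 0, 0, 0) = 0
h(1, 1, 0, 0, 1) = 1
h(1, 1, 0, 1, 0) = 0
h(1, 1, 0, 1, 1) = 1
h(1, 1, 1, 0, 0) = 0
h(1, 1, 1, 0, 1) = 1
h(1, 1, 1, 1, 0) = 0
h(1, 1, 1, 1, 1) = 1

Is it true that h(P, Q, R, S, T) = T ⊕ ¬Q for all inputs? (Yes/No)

Test each input against both h and the formula:
  P=0, Q=0, R=0, S=0, T=0: formula gives 1, h = 1 ✓
  P=0, Q=0, R=0, S=0, T=1: formula gives 0, h = 0 ✓
  P=0, Q=0, R=0, S=1, T=0: formula gives 1, h = 1 ✓
  P=0, Q=0, R=0, S=1, T=1: formula gives 0, h = 0 ✓
  … (the remaining 28 rows also agree.)
All 32 rows match — the expression computes h exactly.

Yes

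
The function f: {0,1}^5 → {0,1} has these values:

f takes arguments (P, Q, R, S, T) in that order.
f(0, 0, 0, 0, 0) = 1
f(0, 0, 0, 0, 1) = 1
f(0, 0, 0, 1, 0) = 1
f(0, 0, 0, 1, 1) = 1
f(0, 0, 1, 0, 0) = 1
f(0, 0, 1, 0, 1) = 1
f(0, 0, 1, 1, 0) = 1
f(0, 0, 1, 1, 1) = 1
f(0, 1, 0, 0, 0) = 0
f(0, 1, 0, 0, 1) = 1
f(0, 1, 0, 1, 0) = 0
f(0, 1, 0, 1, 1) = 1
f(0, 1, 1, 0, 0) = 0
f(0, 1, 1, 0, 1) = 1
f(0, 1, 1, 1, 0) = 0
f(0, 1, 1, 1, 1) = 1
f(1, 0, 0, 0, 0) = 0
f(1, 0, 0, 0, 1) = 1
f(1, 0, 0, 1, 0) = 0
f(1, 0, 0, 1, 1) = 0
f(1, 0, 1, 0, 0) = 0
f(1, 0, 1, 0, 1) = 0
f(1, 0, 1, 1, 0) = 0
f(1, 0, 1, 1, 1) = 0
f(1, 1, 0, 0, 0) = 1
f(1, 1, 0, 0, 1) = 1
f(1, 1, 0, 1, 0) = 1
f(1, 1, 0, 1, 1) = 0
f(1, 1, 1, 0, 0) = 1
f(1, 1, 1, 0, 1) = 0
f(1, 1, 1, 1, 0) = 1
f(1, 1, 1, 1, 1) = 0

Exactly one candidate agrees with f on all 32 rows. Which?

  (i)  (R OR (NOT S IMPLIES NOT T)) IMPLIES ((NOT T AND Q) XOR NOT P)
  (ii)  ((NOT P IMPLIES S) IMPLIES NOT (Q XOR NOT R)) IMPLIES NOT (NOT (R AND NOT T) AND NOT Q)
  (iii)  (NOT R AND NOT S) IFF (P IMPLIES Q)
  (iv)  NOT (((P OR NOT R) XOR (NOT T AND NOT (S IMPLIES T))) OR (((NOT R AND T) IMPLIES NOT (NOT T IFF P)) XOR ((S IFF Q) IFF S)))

i

(ii) disagrees with f on (0,0,0,0,0) (formula → 0, table → 1); rule it out.
(iii) disagrees with f on (0,0,0,1,0) (formula → 0, table → 1); rule it out.
(iv) disagrees with f on (0,0,0,0,0) (formula → 0, table → 1); rule it out.
Only (i) survives; checking it on all 32 rows confirms it matches f.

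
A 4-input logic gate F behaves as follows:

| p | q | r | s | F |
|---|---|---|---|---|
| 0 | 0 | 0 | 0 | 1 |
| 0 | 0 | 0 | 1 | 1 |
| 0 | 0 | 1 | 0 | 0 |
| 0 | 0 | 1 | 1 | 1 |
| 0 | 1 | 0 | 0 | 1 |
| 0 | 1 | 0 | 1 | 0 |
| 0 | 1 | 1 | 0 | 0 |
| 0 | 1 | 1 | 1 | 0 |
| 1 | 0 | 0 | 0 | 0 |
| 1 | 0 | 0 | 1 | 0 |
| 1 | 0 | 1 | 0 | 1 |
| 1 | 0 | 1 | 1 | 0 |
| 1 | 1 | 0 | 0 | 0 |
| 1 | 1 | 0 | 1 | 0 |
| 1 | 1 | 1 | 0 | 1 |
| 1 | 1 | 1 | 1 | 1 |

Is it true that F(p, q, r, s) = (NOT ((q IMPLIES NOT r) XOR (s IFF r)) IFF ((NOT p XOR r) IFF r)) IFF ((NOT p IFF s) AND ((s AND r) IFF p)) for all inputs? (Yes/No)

No

Check the formula against F row by row:
  p=0, q=0, r=0, s=0: formula gives 1, F = 1 ✓
  p=0, q=0, r=0, s=1: formula gives 1, F = 1 ✓
  p=0, q=0, r=1, s=0: formula gives 0, F = 0 ✓
  p=0, q=0, r=1, s=1: formula gives 1, F = 1 ✓
  …
  p=0, q=1, r=0, s=1: formula gives 1, but F = 0 ✗
A single disagreement suffices: at (0,1,0,1) they differ, so the formula does not compute F.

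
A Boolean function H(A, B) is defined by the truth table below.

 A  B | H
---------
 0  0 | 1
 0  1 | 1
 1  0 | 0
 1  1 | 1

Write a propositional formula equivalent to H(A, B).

H(A, B) = A -> B

This is A → B (false only at 1,0).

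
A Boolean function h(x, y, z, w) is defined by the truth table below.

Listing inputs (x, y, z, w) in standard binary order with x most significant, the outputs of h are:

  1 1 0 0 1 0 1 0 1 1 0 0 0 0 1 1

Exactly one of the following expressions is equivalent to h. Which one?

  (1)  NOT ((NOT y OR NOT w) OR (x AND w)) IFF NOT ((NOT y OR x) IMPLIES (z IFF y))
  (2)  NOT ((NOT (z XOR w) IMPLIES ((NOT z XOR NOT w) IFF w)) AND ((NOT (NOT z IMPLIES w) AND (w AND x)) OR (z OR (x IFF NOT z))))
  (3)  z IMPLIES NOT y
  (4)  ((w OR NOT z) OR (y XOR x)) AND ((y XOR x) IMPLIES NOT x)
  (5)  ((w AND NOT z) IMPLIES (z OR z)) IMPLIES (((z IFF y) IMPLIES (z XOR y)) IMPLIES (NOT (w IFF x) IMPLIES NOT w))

1

(2) disagrees with h on (0,0,1,1) (formula → 1, table → 0); rule it out.
(3) disagrees with h on (0,0,1,0) (formula → 1, table → 0); rule it out.
(4) disagrees with h on (0,0,1,1) (formula → 1, table → 0); rule it out.
(5) disagrees with h on (0,0,1,0) (formula → 1, table → 0); rule it out.
(1) is the remaining candidate, and it agrees with h on all 16 inputs.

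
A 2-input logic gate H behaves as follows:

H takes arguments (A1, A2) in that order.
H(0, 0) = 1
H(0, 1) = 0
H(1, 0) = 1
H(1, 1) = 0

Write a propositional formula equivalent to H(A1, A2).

H(A1, A2) = not A2

The output is the negation of A2.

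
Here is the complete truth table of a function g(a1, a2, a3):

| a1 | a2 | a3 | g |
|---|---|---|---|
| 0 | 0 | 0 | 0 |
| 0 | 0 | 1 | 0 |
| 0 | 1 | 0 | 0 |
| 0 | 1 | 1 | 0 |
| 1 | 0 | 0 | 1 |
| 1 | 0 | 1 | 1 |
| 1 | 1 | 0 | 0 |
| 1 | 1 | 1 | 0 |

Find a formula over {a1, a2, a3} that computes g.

Collect the rows where g=1 — (1,0,0), (1,0,1) — and write one minterm per row: a1·¬a2·¬a3, a1·¬a2·a3. Their union (logical OR) reproduces the table exactly.

g(a1, a2, a3) = ((a1 and not a2) and not a3) or ((a1 and not a2) and a3)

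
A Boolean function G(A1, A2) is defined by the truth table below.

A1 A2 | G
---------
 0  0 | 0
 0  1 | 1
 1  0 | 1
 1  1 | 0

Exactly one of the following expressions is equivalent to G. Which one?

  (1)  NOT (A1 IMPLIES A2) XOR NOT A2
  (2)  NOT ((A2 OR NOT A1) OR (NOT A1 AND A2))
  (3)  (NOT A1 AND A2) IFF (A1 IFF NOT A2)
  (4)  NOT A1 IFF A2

(1): at (0,0) it gives 1, but G = 0 — eliminated.
(2): at (0,1) it gives 0, but G = 1 — eliminated.
(3): at (0,0) it gives 1, but G = 0 — eliminated.
That leaves (4). Evaluating it on every row reproduces the table of G exactly.

4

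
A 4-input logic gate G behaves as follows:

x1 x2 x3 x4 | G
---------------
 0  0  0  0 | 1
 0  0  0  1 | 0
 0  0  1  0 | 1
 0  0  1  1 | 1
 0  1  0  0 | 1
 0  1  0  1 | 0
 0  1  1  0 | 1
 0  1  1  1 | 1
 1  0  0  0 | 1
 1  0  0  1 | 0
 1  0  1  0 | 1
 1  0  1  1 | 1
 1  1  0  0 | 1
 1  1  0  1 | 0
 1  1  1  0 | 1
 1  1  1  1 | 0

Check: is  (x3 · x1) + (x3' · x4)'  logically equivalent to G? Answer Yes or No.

No

Test each input against both G and the formula:
  x1=0, x2=0, x3=0, x4=0: formula gives 1, G = 1 ✓
  x1=0, x2=0, x3=0, x4=1: formula gives 0, G = 0 ✓
  x1=0, x2=0, x3=1, x4=0: formula gives 1, G = 1 ✓
  x1=0, x2=0, x3=1, x4=1: formula gives 1, G = 1 ✓
  …
  x1=1, x2=1, x3=1, x4=1: formula gives 1, but G = 0 ✗
A single disagreement suffices: at (1,1,1,1) they differ, so the formula does not compute G.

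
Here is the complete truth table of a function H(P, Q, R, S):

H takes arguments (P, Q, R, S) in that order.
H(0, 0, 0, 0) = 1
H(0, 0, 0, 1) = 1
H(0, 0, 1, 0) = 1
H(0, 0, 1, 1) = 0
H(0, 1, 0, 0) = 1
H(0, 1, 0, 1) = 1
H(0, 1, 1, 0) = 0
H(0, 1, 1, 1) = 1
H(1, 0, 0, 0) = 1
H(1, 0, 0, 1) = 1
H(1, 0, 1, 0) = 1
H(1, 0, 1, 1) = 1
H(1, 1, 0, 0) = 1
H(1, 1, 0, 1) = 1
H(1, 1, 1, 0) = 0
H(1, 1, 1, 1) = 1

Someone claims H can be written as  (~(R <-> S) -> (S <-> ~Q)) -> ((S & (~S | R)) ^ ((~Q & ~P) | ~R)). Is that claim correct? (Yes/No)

Yes

Test each input against both H and the formula:
  P=0, Q=0, R=0, S=0: formula gives 1, H = 1 ✓
  P=0, Q=0, R=0, S=1: formula gives 1, H = 1 ✓
  P=0, Q=0, R=1, S=0: formula gives 1, H = 1 ✓
  P=0, Q=0, R=1, S=1: formula gives 0, H = 0 ✓
  …and likewise for the remaining 12 rows.
Every row agrees, so the formula is equivalent.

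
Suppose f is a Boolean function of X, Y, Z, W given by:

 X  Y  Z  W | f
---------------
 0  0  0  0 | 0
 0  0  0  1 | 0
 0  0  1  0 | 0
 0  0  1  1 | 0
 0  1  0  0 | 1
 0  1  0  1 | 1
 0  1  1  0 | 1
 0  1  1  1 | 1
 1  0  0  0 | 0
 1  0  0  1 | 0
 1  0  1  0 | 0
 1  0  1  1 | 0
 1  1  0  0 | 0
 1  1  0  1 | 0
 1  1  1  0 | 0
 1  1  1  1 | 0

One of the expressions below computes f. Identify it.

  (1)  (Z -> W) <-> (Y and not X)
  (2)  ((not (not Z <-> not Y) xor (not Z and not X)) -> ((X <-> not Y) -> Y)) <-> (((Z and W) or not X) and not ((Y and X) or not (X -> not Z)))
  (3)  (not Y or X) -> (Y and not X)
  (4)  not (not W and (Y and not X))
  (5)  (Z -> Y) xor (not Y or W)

3

(1) fails at (0,0,1,0): the formula yields 1, f is 0.
(2) fails at (0,0,0,0): the formula yields 1, f is 0.
(4) fails at (0,0,0,0): the formula yields 1, f is 0.
(5) fails at (0,0,1,0): the formula yields 1, f is 0.
Only (3) survives; checking it on all 16 rows confirms it matches f.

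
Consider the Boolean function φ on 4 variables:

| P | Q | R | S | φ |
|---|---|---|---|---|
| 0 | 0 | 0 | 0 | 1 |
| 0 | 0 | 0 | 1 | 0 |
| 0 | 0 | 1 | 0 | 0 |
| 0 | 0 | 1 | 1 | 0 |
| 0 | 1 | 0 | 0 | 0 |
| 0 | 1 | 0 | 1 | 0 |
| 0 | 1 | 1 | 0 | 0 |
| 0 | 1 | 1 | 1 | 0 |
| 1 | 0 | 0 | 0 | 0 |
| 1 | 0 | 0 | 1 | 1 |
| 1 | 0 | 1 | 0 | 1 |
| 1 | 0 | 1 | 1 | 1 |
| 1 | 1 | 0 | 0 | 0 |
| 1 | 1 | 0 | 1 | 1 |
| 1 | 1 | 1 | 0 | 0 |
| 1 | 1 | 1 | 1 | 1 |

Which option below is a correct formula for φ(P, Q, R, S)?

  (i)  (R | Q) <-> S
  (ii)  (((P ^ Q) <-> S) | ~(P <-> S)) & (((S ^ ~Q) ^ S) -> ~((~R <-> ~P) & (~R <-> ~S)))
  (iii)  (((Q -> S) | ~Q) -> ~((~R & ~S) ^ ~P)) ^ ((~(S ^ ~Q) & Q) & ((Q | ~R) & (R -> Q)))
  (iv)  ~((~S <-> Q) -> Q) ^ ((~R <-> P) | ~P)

(i): at (0,0,1,1) it gives 1, but φ = 0 — eliminated.
(ii): at (0,0,0,0) it gives 0, but φ = 1 — eliminated.
(iv): at (0,0,1,0) it gives 1, but φ = 0 — eliminated.
(iii) is the remaining candidate, and it agrees with φ on all 16 inputs.

iii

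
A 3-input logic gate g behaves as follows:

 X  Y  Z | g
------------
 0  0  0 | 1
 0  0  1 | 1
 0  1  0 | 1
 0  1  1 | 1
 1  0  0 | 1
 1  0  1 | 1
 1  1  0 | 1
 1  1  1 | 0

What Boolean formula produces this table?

g(X, Y, Z) = ~((X & Y) & Z)

The output is 0 only when every input is 1 — NAND of all inputs.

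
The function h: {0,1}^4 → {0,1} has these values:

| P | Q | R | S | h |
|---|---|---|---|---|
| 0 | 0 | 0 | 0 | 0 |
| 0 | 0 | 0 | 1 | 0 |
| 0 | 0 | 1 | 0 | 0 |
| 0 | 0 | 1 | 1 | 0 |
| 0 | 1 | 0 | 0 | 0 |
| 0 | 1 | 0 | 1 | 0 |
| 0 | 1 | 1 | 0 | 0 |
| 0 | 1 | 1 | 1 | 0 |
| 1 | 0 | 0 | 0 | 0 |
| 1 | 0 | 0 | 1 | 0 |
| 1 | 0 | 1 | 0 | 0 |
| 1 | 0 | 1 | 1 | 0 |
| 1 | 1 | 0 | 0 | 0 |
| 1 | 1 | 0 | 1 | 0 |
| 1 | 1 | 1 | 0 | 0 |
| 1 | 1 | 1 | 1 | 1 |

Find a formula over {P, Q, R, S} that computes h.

h is 1 on exactly one input, (1,1,1,1), whose minterm is P·Q·R·S. So h is just that conjunction.

h(P, Q, R, S) = ((P ∧ Q) ∧ R) ∧ S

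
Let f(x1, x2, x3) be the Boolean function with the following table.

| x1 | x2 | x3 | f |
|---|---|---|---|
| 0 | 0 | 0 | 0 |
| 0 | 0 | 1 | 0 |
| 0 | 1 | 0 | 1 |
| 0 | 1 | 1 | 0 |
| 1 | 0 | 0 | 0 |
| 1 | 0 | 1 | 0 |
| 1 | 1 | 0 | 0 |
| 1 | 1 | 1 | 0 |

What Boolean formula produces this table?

Only row (0,1,0) gives 1. That row's minterm ¬x1·x2·¬x3 is f directly.

f(x1, x2, x3) = (¬x1 ∧ x2) ∧ ¬x3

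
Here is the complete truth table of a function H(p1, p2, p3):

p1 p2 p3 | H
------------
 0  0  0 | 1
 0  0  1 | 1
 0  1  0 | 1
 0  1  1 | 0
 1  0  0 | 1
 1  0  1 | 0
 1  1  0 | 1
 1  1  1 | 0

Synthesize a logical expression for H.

H(p1, p2, p3) = ¬((((¬p1 ∧ p2) ∧ p3) ∨ ((p1 ∧ ¬p2) ∧ p3)) ∨ ((p1 ∧ p2) ∧ p3))

There are just 3 zero rows: (0,1,1), (1,0,1), (1,1,1). Their minterms are ¬p1·p2·p3, p1·¬p2·p3, p1·p2·p3; the OR of those covers precisely the 0-outputs, and negating it yields H.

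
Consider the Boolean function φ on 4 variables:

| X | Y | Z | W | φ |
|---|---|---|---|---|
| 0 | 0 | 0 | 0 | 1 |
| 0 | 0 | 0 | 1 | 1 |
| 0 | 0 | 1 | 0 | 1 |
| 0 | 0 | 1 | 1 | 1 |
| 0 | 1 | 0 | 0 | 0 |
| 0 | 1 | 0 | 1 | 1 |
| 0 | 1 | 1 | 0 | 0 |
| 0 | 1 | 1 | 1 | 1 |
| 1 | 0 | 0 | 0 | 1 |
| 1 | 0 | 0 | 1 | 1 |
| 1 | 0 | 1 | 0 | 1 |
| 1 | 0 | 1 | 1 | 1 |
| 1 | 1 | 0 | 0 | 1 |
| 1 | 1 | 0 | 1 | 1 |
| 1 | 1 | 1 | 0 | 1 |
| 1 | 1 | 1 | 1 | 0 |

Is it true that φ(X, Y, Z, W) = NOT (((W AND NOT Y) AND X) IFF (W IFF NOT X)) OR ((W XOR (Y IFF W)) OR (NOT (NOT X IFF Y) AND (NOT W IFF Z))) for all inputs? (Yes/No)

Test each input against both φ and the formula:
  X=0, Y=0, Z=0, W=0: formula gives 1, φ = 1 ✓
  X=0, Y=0, Z=0, W=1: formula gives 1, φ = 1 ✓
  X=0, Y=0, Z=1, W=0: formula gives 1, φ = 1 ✓
  X=0, Y=0, Z=1, W=1: formula gives 1, φ = 1 ✓
  … (the remaining 12 rows also agree.)
All 16 rows match — the expression computes φ exactly.

Yes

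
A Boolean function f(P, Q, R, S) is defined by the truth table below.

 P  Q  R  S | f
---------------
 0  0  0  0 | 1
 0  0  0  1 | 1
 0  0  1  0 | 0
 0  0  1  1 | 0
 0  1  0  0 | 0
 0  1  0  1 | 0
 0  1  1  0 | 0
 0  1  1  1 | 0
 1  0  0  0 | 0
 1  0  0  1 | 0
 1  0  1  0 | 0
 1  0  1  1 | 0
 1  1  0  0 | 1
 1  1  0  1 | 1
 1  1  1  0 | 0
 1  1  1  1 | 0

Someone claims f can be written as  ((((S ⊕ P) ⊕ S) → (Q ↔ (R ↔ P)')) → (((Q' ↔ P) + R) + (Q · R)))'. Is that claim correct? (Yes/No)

Check the formula against f row by row:
  P=0, Q=0, R=0, S=0: formula gives 1, f = 1 ✓
  P=0, Q=0, R=0, S=1: formula gives 1, f = 1 ✓
  P=0, Q=0, R=1, S=0: formula gives 0, f = 0 ✓
  P=0, Q=0, R=1, S=1: formula gives 0, f = 0 ✓
  …and likewise for the remaining 12 rows.
All 16 rows match — the expression computes f exactly.

Yes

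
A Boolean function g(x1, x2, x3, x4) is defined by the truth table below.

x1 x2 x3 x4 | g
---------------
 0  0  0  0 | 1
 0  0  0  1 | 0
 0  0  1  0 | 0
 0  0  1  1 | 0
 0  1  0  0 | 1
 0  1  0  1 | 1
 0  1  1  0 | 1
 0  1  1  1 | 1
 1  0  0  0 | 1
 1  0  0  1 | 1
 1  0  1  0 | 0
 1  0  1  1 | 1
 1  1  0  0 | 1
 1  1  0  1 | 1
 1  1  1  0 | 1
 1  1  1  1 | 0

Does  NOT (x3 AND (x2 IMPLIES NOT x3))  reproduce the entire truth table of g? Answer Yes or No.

Test each input against both g and the formula:
  x1=0, x2=0, x3=0, x4=0: formula gives 1, g = 1 ✓
  x1=0, x2=0, x3=0, x4=1: formula gives 1, but g = 0 ✗
Row (0,0,0,1) is a counterexample, so the formula is not equivalent to g.

No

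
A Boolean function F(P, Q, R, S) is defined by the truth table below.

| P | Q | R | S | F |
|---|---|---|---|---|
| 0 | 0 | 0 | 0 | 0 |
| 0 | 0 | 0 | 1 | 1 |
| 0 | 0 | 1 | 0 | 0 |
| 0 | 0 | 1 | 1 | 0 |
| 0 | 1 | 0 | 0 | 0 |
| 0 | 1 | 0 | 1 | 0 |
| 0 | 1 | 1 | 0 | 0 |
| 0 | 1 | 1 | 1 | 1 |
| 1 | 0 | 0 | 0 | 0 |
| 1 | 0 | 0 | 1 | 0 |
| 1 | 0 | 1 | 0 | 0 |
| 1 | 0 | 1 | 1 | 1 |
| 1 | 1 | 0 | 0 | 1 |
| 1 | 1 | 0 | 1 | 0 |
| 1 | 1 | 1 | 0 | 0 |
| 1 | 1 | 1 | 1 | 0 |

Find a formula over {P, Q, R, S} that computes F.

The 1-rows are (0,0,0,1), (0,1,1,1), (1,0,1,1), (1,1,0,0). Each contributes one minterm — ¬P·¬Q·¬R·S; ¬P·Q·R·S; P·¬Q·R·S; P·Q·¬R·¬S — and their disjunction is a sum-of-products form of F.

F(P, Q, R, S) = (((((P' · Q') · R') · S) + (((P' · Q) · R) · S)) + (((P · Q') · R) · S)) + (((P · Q) · R') · S')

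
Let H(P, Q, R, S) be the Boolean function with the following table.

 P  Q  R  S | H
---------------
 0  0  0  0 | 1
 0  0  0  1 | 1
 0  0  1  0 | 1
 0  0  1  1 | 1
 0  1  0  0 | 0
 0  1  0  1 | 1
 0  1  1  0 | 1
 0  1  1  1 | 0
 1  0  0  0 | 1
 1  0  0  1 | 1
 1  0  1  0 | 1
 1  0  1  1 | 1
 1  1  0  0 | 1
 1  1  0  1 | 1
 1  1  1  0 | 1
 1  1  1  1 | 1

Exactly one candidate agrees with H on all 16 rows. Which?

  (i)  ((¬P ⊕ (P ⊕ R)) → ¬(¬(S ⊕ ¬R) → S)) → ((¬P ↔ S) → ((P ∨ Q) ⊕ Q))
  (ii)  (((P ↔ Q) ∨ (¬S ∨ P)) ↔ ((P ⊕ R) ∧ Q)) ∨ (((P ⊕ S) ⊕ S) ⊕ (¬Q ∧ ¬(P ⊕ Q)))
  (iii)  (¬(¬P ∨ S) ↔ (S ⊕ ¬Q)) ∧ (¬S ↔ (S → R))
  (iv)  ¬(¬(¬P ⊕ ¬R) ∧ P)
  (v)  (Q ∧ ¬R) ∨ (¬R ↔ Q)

(i) fails at (0,0,1,1): the formula yields 0, H is 1.
(iii) fails at (0,0,0,0): the formula yields 0, H is 1.
(iv) fails at (0,1,0,0): the formula yields 1, H is 0.
(v) fails at (0,0,0,0): the formula yields 0, H is 1.
That leaves (ii). Evaluating it on every row reproduces the table of H exactly.

ii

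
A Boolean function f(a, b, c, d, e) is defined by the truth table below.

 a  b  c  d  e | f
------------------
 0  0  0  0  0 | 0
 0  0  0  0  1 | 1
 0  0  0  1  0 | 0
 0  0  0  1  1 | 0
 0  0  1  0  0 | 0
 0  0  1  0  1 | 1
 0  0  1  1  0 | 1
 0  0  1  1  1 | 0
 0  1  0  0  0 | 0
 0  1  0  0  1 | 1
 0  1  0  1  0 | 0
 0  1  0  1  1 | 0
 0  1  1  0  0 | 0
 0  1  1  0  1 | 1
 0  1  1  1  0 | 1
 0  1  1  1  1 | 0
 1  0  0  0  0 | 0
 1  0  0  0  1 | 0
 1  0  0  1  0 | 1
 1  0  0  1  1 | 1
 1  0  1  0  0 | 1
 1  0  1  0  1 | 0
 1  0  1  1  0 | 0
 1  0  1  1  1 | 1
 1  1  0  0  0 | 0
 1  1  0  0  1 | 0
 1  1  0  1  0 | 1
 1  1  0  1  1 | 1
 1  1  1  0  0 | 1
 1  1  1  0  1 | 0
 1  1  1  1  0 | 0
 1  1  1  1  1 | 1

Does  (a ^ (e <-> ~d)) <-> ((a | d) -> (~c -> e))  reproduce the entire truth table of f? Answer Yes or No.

Check the formula against f row by row:
  a=0, b=0, c=0, d=0, e=0: formula gives 0, f = 0 ✓
  a=0, b=0, c=0, d=0, e=1: formula gives 1, f = 1 ✓
  a=0, b=0, c=0, d=1, e=0: formula gives 0, f = 0 ✓
  a=0, b=0, c=0, d=1, e=1: formula gives 0, f = 0 ✓
  …and likewise for the remaining 28 rows.
No disagreement on any input; they are logically equivalent.

Yes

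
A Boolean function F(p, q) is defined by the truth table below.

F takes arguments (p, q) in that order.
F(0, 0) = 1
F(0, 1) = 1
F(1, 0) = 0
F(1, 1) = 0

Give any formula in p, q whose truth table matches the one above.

The output is the negation of p.

F(p, q) = not p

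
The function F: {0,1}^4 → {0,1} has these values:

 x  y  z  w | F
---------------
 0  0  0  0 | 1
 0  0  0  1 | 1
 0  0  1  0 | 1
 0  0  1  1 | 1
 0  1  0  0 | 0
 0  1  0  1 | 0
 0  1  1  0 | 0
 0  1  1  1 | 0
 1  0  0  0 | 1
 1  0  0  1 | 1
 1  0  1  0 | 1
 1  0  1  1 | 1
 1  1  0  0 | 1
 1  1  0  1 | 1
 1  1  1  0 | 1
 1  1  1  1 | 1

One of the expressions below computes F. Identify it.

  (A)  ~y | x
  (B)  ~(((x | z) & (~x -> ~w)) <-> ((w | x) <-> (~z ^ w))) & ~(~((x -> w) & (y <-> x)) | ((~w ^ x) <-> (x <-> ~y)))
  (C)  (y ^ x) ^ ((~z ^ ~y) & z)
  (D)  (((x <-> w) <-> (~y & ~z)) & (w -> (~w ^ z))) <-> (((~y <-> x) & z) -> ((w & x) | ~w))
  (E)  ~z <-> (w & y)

A

(B): at (0,0,0,0) it gives 0, but F = 1 — eliminated.
(C): at (0,0,0,0) it gives 0, but F = 1 — eliminated.
(D): at (0,0,0,1) it gives 0, but F = 1 — eliminated.
(E): at (0,0,0,0) it gives 0, but F = 1 — eliminated.
That leaves (A). Evaluating it on every row reproduces the table of F exactly.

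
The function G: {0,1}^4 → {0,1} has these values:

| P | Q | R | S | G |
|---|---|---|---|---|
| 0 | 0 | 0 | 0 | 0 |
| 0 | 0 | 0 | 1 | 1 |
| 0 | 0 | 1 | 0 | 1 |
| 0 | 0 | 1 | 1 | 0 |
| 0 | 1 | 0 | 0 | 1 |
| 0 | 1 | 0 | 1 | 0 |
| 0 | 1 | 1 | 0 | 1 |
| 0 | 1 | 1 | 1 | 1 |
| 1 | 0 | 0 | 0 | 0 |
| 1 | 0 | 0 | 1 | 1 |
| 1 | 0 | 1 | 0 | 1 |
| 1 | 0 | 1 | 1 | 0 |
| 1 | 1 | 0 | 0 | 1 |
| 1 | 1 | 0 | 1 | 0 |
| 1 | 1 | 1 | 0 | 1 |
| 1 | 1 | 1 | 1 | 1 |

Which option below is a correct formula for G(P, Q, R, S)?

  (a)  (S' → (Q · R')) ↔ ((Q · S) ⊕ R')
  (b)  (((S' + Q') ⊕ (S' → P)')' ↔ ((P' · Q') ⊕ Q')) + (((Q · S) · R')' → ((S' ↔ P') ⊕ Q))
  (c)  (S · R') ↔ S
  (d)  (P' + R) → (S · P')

(b): at (0,0,0,0) it gives 1, but G = 0 — eliminated.
(c): at (0,0,0,0) it gives 1, but G = 0 — eliminated.
(d): at (0,0,1,0) it gives 0, but G = 1 — eliminated.
Only (a) survives; checking it on all 16 rows confirms it matches G.

a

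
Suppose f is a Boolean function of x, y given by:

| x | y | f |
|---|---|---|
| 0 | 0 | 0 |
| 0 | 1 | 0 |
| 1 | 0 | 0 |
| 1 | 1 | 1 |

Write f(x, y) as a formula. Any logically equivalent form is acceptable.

The output is 1 only when every input is 1 — the AND of all inputs.

f(x, y) = x AND y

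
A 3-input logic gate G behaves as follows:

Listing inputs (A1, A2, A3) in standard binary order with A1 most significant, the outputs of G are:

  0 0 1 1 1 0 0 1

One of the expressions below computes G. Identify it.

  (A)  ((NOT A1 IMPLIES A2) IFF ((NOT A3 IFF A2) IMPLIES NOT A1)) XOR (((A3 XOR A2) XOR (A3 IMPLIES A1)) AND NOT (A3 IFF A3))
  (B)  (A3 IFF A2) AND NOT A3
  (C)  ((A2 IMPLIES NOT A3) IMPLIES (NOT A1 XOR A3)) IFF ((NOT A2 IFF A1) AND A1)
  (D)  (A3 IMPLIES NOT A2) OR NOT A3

A

(B): at (0,0,0) it gives 1, but G = 0 — eliminated.
(C): at (0,0,1) it gives 1, but G = 0 — eliminated.
(D): at (0,0,0) it gives 1, but G = 0 — eliminated.
Only (A) survives; checking it on all 8 rows confirms it matches G.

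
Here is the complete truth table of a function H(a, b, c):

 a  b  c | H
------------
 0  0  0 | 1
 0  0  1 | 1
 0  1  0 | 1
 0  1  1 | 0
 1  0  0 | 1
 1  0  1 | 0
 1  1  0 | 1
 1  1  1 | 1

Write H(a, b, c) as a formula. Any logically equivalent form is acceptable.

H(a, b, c) = ¬(((¬a ∧ b) ∧ c) ∨ ((a ∧ ¬b) ∧ c))

There are just 2 zero rows: (0,1,1), (1,0,1). Their minterms are ¬a·b·c, a·¬b·c; the OR of those covers precisely the 0-outputs, and negating it yields H.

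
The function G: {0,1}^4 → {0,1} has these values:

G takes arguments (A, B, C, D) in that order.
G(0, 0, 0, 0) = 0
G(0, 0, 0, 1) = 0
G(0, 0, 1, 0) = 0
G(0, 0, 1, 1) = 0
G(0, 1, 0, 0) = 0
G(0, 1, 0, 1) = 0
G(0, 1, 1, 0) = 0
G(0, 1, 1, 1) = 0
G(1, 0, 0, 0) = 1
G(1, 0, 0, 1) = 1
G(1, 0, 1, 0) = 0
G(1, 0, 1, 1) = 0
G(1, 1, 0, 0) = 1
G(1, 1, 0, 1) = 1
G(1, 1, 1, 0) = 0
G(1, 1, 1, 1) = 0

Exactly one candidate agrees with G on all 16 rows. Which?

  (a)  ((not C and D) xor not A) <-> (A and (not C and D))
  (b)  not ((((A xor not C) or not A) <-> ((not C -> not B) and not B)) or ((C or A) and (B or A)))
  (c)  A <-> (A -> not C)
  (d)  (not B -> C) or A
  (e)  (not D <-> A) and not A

(a) fails at (0,0,0,1): the formula yields 1, G is 0.
(b) fails at (0,1,0,0): the formula yields 1, G is 0.
(d) fails at (0,0,1,0): the formula yields 1, G is 0.
(e) fails at (0,0,0,1): the formula yields 1, G is 0.
Only (c) survives; checking it on all 16 rows confirms it matches G.

c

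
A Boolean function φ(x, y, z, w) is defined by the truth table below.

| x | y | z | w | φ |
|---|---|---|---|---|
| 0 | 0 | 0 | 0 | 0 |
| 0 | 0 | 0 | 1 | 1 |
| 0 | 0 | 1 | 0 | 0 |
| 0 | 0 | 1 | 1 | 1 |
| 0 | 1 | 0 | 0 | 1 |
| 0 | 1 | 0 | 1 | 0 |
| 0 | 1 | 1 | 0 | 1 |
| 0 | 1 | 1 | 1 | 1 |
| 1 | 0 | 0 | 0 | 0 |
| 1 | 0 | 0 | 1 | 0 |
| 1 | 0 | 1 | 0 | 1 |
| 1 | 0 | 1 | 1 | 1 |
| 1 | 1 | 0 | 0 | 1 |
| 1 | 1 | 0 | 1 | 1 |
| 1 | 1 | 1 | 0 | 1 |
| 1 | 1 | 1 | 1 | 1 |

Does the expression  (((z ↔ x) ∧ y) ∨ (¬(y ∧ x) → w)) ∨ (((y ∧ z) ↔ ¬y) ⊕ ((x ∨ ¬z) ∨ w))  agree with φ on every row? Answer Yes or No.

Test each input against both φ and the formula:
  x=0, y=0, z=0, w=0: formula gives 1, but φ = 0 ✗
Since they disagree at (0,0,0,0), the expression is not a correct formula for φ.

No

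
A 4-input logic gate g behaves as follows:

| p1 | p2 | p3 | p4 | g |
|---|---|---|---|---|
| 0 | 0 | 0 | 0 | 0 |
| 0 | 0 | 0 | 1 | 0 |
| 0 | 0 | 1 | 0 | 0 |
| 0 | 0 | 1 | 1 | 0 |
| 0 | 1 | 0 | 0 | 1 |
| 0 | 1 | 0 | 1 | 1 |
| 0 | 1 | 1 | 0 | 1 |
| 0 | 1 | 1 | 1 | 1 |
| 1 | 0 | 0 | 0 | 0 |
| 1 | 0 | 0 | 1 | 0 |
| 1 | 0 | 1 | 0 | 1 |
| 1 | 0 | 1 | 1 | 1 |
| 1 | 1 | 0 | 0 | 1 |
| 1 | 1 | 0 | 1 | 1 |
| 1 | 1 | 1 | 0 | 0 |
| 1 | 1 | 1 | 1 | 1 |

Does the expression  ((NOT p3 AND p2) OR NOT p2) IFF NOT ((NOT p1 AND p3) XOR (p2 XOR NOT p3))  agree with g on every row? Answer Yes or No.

No

Test each input against both g and the formula:
  p1=0, p2=0, p3=0, p4=0: formula gives 0, g = 0 ✓
  p1=0, p2=0, p3=0, p4=1: formula gives 0, g = 0 ✓
  p1=0, p2=0, p3=1, p4=0: formula gives 0, g = 0 ✓
  p1=0, p2=0, p3=1, p4=1: formula gives 0, g = 0 ✓
  …
  p1=0, p2=1, p3=1, p4=0: formula gives 0, but g = 1 ✗
A single disagreement suffices: at (0,1,1,0) they differ, so the formula does not compute g.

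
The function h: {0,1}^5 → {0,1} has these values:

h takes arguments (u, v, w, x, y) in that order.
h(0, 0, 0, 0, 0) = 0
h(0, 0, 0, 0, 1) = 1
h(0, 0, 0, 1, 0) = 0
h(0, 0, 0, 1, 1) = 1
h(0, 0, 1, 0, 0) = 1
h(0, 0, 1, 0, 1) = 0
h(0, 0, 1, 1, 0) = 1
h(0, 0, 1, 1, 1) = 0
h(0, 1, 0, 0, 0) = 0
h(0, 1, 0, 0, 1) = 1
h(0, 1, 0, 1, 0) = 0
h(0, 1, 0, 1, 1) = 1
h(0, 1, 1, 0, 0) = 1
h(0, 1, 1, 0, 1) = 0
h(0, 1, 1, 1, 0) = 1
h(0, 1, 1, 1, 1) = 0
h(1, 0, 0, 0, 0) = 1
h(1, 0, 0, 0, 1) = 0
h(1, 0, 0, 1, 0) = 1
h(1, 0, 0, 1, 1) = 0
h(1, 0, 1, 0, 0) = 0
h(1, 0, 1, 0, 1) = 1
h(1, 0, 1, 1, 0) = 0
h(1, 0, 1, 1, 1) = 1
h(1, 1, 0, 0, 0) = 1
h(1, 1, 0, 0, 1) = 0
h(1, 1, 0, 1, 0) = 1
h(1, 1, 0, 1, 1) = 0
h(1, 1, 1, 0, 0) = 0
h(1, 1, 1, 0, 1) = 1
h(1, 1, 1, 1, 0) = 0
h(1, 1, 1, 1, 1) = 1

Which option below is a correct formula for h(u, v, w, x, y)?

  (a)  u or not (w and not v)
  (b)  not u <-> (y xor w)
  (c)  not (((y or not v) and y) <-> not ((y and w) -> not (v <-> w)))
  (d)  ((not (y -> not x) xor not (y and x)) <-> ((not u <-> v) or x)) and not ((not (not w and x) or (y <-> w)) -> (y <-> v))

b

(a) fails at (0,0,0,0,0): the formula yields 1, h is 0.
(c) fails at (0,0,1,0,0): the formula yields 0, h is 1.
(d) fails at (0,0,0,0,1): the formula yields 0, h is 1.
That leaves (b). Evaluating it on every row reproduces the table of h exactly.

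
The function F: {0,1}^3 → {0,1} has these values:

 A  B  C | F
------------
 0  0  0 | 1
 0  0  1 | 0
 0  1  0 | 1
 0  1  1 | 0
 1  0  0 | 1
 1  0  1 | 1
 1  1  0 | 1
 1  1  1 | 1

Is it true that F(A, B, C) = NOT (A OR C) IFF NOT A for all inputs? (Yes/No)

Yes

Test each input against both F and the formula:
  A=0, B=0, C=0: formula gives 1, F = 1 ✓
  A=0, B=0, C=1: formula gives 0, F = 0 ✓
  A=0, B=1, C=0: formula gives 1, F = 1 ✓
  A=0, B=1, C=1: formula gives 0, F = 0 ✓
  A=1, B=0, C=0: formula gives 1, F = 1 ✓
  …and likewise for the remaining 3 rows.
No disagreement on any input; they are logically equivalent.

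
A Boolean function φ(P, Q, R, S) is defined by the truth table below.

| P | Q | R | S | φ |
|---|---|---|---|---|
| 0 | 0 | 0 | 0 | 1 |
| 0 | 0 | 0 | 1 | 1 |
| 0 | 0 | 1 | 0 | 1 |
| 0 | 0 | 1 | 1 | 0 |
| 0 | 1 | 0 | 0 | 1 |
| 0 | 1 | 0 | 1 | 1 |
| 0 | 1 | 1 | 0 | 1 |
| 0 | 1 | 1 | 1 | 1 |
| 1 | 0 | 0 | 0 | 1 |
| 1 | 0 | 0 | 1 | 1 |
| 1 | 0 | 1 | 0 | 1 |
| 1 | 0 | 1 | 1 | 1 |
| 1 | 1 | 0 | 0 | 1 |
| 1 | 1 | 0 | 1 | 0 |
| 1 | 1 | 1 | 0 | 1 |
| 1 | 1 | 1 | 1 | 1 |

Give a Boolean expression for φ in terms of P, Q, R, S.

φ(P, Q, R, S) = ~((((~P & ~Q) & R) & S) | (((P & Q) & ~R) & S))

φ is 0 on only 2 rows — (0,0,1,1), (1,1,0,1). Writing each as a minterm (¬P·¬Q·R·S, P·Q·¬R·S) and OR-ing them characterizes exactly where φ=0, so φ is the negation of that disjunction.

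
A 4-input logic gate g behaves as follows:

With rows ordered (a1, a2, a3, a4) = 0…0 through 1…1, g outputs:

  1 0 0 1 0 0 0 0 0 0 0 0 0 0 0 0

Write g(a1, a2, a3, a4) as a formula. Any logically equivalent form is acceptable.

g=1 on 2 inputs: (0,0,0,0), (0,0,1,1). Reading each as a conjunction of literals (¬a1·¬a2·¬a3·¬a4, ¬a1·¬a2·a3·a4) and taking the OR gives the canonical DNF.

g(a1, a2, a3, a4) = (((not a1 and not a2) and not a3) and not a4) or (((not a1 and not a2) and a3) and a4)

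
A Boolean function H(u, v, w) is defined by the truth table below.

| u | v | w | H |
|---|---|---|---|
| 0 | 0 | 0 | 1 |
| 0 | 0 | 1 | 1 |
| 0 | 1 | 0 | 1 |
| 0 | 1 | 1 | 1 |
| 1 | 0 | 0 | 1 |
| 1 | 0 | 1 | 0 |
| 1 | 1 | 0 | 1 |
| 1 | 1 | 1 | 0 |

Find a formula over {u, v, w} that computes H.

H(u, v, w) = ~(((u & ~v) & w) | ((u & v) & w))

The 0-rows are (1,0,1), (1,1,1). Take each as a conjunction (u·¬v·w, u·v·w), form their disjunction, and complement — that gives a formula that is 1 everywhere H is.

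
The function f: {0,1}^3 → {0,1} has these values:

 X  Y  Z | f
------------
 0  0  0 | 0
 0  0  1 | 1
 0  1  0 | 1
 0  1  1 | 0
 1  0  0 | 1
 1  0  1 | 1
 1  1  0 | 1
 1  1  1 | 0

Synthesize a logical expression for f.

There are just 3 zero rows: (0,0,0), (0,1,1), (1,1,1). Their minterms are ¬X·¬Y·¬Z, ¬X·Y·Z, X·Y·Z; the OR of those covers precisely the 0-outputs, and negating it yields f.

f(X, Y, Z) = not ((((not X and not Y) and not Z) or ((not X and Y) and Z)) or ((X and Y) and Z))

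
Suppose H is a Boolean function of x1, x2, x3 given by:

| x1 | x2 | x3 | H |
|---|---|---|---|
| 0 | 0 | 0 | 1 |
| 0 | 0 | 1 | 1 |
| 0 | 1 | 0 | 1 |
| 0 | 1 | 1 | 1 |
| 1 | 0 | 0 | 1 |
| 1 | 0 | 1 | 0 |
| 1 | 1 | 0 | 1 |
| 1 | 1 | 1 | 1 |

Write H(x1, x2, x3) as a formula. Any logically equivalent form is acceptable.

Only row (1,0,1) gives 0. So H is 1 everywhere except there — the complement of the minterm x1·¬x2·x3.

H(x1, x2, x3) = ~((x1 & ~x2) & x3)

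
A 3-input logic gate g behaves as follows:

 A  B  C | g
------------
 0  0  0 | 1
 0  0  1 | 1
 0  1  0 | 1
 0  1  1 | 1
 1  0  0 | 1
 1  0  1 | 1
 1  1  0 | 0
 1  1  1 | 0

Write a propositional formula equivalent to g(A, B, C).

The 0-rows are (1,1,0), (1,1,1). Take each as a conjunction (A·B·¬C, A·B·C), form their disjunction, and complement — that gives a formula that is 1 everywhere g is.

g(A, B, C) = not (((A and B) and not C) or ((A and B) and C))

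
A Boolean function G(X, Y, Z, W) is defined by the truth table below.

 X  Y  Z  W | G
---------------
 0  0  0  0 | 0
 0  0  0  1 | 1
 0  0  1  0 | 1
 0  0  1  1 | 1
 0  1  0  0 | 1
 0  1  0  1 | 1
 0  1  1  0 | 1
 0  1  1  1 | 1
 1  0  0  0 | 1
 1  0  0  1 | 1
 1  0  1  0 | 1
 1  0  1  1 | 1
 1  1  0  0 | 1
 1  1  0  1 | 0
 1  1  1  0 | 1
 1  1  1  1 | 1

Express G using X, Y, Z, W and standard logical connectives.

G is 0 on only 2 rows — (0,0,0,0), (1,1,0,1). Writing each as a minterm (¬X·¬Y·¬Z·¬W, X·Y·¬Z·W) and OR-ing them characterizes exactly where G=0, so G is the negation of that disjunction.

G(X, Y, Z, W) = ¬((((¬X ∧ ¬Y) ∧ ¬Z) ∧ ¬W) ∨ (((X ∧ Y) ∧ ¬Z) ∧ W))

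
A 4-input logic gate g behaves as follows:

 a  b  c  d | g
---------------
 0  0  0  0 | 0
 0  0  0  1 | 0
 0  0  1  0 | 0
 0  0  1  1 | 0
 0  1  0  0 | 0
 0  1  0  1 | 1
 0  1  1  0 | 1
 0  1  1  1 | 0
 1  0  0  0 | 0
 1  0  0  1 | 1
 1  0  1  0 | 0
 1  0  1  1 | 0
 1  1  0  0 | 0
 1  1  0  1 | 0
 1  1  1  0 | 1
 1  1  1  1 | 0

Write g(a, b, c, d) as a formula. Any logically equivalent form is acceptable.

g=1 on 4 inputs: (0,1,0,1), (0,1,1,0), (1,0,0,1), (1,1,1,0). Reading each as a conjunction of literals (¬a·b·¬c·d, ¬a·b·c·¬d, a·¬b·¬c·d, a·b·c·¬d) and taking the OR gives the canonical DNF.

g(a, b, c, d) = (((((~a & b) & ~c) & d) | (((~a & b) & c) & ~d)) | (((a & ~b) & ~c) & d)) | (((a & b) & c) & ~d)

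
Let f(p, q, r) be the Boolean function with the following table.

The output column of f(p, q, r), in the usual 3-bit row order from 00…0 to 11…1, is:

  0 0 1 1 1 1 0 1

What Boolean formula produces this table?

f(p, q, r) = ¬((((¬p ∧ ¬q) ∧ ¬r) ∨ ((¬p ∧ ¬q) ∧ r)) ∨ ((p ∧ q) ∧ ¬r))

f is 0 on only 3 rows — (0,0,0), (0,0,1), (1,1,0). Writing each as a minterm (¬p·¬q·¬r, ¬p·¬q·r, p·q·¬r) and OR-ing them characterizes exactly where f=0, so f is the negation of that disjunction.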